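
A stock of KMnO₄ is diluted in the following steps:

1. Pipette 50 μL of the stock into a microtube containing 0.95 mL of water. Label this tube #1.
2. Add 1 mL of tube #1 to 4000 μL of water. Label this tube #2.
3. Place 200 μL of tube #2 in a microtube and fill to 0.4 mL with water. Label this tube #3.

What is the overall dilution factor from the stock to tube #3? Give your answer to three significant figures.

200

Step 1: 50 μL + 0.95 mL = 1000 μL total → factor 1000/50 = 20
Step 2: 1 mL + 4000 μL = 5 mL total → factor 5/1 = 5
Step 3: 200 μL brought to 0.4 mL → factor 400/200 = 2
Overall dilution factor = 20 × 5 × 2 = 200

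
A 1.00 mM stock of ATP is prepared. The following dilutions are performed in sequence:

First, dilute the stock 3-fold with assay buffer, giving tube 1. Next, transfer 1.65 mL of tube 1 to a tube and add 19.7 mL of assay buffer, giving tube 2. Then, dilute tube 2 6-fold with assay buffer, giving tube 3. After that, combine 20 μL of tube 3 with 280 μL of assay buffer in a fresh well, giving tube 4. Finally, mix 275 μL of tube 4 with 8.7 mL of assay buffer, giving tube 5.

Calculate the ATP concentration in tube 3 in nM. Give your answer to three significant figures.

4.29 × 10^3 nM

Step 1: 3-fold → factor 3
Step 2: 1.65 mL + 19.7 mL = 21.35 mL total → factor 21.35/1.65 = 12.939
Step 3: 6-fold → factor 6
Dilution factor through tube 3 = 3 × 12.939 × 6 = 232.91
[tube 3] = 1.00 mM / 232.91 = 0.004294 mM = 4.29 × 10^3 nM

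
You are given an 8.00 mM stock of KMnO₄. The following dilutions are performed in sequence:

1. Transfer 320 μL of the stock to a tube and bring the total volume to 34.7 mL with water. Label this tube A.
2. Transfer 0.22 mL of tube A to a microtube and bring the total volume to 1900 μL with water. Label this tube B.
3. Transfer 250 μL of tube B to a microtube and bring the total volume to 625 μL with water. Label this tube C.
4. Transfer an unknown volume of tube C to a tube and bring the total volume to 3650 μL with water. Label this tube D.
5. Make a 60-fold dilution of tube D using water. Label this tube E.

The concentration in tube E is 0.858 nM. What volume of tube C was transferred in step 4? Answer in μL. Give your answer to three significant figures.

Step 1: 320 μL brought to 34.7 mL → factor 34700/320 = 108.44
Step 2: 0.22 mL brought to 1900 μL → factor 1.9/0.22 = 8.6364
Step 3: 250 μL brought to 625 μL → factor 625/250 = 2.5
Step 4: v brought to 3650 μL → factor = 3650 μL/v
Step 5: 60-fold → factor 60
Product of known-step factors = 1.4048 × 10^5
Overall factor = 8.00 mM / (0.858 nM) = 9.324 × 10^6
Step-4 factor = 9.324 × 10^6 / 1.4048 × 10^5 = 66.374
v = 3650 μL / 66.374 = 55.0 μL

55.0 μL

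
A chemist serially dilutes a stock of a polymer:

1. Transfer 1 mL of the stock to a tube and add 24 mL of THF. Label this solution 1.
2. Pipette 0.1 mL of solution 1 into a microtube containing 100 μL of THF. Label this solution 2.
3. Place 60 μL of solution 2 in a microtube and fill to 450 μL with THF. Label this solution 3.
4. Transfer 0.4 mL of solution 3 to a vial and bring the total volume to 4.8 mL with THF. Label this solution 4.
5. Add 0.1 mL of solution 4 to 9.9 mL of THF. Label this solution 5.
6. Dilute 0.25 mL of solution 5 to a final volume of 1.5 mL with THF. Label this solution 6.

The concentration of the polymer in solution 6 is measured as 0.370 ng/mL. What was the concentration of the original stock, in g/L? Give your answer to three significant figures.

0.999 g/L

Step 1: 1 mL + 24 mL = 25 mL total → factor 25/1 = 25
Step 2: 0.1 mL + 100 μL = 0.2 mL total → factor 0.2/0.1 = 2
Step 3: 60 μL brought to 450 μL → factor 450/60 = 7.5
Step 4: 0.4 mL brought to 4.8 mL → factor 4.8/0.4 = 12
Step 5: 0.1 mL + 9.9 mL = 10 mL total → factor 10/0.1 = 100
Step 6: 0.25 mL brought to 1.5 mL → factor 1.5/0.25 = 6
Overall dilution factor = 25 × 2 × 7.5 × 12 × 100 × 6 = 2.7 × 10^6
Stock = 0.370 ng/mL × 2.7 × 10^6 = 9.990 × 10^5 ng/mL = 0.999 g/L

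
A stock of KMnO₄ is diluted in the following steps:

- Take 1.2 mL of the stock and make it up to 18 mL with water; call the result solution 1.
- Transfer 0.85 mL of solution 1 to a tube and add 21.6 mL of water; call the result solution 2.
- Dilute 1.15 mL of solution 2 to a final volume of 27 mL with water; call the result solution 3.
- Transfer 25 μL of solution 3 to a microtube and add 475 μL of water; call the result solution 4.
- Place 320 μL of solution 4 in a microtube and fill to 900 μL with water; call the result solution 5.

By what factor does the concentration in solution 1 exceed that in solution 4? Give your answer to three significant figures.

1.24 × 10^4

Step 1: 1.2 mL brought to 18 mL → factor 18/1.2 = 15
Step 2: 0.85 mL + 21.6 mL = 22.45 mL total → factor 22.45/0.85 = 26.412
Step 3: 1.15 mL brought to 27 mL → factor 27/1.15 = 23.478
Step 4: 25 μL + 475 μL = 500 μL total → factor 500/25 = 20
Dilution factor to solution 1 = 15; to solution 4 = 1.8603 × 10^5
[solution 1]/[solution 4] = (factor to solution 4)/(factor to solution 1) = 1.8603 × 10^5/15 = 1.24 × 10^4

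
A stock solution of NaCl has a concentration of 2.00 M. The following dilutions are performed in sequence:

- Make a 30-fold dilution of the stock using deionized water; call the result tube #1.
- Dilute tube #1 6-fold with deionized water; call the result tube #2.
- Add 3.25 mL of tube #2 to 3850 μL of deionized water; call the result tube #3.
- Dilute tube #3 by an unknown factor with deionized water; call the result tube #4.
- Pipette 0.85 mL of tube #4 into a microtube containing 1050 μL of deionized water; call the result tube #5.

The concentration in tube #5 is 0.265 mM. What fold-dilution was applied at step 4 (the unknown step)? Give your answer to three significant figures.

8.59-fold

Step 1: 30-fold → factor 30
Step 2: 6-fold → factor 6
Step 3: 3.25 mL + 3850 μL = 7.1 mL total → factor 7.1/3.25 = 2.1846
Step 4: unknown factor x
Step 5: 0.85 mL + 1050 μL = 1.9 mL total → factor 1.9/0.85 = 2.2353
Product of known-step factors = 878.99
Overall factor = 2.00 M / (0.265 mM) = 7547.2
x = 7547.2 / 878.99 = 8.59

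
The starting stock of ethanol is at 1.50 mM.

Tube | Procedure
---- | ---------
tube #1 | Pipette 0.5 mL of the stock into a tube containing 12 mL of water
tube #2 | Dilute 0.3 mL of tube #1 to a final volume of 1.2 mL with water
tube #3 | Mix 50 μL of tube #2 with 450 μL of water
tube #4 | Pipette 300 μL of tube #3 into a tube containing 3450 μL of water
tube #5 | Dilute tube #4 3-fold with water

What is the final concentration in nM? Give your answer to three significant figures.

Step 1: 0.5 mL + 12 mL = 12.5 mL total → factor 12.5/0.5 = 25
Step 2: 0.3 mL brought to 1.2 mL → factor 1.2/0.3 = 4
Step 3: 50 μL + 450 μL = 500 μL total → factor 500/50 = 10
Step 4: 300 μL + 3450 μL = 3750 μL total → factor 3750/300 = 12.5
Step 5: 3-fold → factor 3
Overall dilution factor = 25 × 4 × 10 × 12.5 × 3 = 37500
Final = 1.50 mM / 37500 = 4.000 × 10^-5 mM = 40.0 nM

40.0 nM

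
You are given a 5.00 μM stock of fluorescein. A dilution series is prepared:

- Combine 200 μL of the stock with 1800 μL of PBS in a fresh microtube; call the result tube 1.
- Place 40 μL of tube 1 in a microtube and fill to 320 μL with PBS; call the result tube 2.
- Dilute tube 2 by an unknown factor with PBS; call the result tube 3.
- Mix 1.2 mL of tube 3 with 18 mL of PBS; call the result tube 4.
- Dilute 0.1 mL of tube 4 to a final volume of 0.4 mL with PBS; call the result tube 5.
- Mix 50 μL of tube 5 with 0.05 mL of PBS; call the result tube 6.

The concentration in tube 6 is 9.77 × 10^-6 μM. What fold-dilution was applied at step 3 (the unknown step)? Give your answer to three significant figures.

Step 1: 200 μL + 1800 μL = 2000 μL total → factor 2000/200 = 10
Step 2: 40 μL brought to 320 μL → factor 320/40 = 8
Step 3: unknown factor x
Step 4: 1.2 mL + 18 mL = 19.2 mL total → factor 19.2/1.2 = 16
Step 5: 0.1 mL brought to 0.4 mL → factor 0.4/0.1 = 4
Step 6: 50 μL + 0.05 mL = 100 μL total → factor 100/50 = 2
Product of known-step factors = 10240
Overall factor = 5.00 μM / (9.77 × 10^-6 μM) = 5.1177 × 10^5
x = 5.1177 × 10^5 / 10240 = 50.0

50.0-fold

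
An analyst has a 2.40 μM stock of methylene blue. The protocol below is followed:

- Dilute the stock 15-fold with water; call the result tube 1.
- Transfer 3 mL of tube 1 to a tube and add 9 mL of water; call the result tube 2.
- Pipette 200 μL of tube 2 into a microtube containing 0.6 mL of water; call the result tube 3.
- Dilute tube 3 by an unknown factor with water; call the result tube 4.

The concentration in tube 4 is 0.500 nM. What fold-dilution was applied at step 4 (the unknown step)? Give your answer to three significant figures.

20.0-fold

Step 1: 15-fold → factor 15
Step 2: 3 mL + 9 mL = 12 mL total → factor 12/3 = 4
Step 3: 200 μL + 0.6 mL = 800 μL total → factor 800/200 = 4
Step 4: unknown factor x
Product of known-step factors = 240
Overall factor = 2.40 μM / (0.500 nM) = 4800
x = 4800 / 240 = 20.0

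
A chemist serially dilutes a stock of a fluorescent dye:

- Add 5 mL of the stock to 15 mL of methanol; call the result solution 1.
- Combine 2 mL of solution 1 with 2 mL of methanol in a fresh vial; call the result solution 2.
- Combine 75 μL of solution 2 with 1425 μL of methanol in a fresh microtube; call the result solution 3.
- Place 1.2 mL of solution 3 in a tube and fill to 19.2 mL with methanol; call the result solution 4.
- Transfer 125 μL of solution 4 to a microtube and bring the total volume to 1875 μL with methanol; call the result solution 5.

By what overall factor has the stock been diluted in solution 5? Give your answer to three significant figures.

3.84 × 10^4

Step 1: 5 mL + 15 mL = 20 mL total → factor 20/5 = 4
Step 2: 2 mL + 2 mL = 4 mL total → factor 4/2 = 2
Step 3: 75 μL + 1425 μL = 1500 μL total → factor 1500/75 = 20
Step 4: 1.2 mL brought to 19.2 mL → factor 19.2/1.2 = 16
Step 5: 125 μL brought to 1875 μL → factor 1875/125 = 15
Overall dilution factor = 4 × 2 × 20 × 16 × 15 = 38400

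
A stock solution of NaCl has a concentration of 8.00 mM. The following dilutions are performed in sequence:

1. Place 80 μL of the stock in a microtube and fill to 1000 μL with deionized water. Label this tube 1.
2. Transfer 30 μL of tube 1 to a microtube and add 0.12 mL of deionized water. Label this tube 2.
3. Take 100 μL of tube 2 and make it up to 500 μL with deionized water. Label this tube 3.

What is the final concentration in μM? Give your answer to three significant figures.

25.6 μM

Step 1: 80 μL brought to 1000 μL → factor 1000/80 = 12.5
Step 2: 30 μL + 0.12 mL = 150 μL total → factor 150/30 = 5
Step 3: 100 μL brought to 500 μL → factor 500/100 = 5
Overall dilution factor = 12.5 × 5 × 5 = 312.5
Final = 8.00 mM / 312.5 = 0.02560 mM = 25.6 μM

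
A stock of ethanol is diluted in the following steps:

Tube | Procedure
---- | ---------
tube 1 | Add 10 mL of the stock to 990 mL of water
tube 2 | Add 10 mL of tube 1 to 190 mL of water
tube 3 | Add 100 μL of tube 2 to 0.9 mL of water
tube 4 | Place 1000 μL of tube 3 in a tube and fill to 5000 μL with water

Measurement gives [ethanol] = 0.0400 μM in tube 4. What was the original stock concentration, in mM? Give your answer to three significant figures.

Step 1: 10 mL + 990 mL = 1000 mL total → factor 1000/10 = 100
Step 2: 10 mL + 190 mL = 200 mL total → factor 200/10 = 20
Step 3: 100 μL + 0.9 mL = 1000 μL total → factor 1000/100 = 10
Step 4: 1000 μL brought to 5000 μL → factor 5000/1000 = 5
Overall dilution factor = 100 × 20 × 10 × 5 = 1 × 10^5
Stock = 0.0400 μM × 1 × 10^5 = 4000 μM = 4.00 mM

4.00 mM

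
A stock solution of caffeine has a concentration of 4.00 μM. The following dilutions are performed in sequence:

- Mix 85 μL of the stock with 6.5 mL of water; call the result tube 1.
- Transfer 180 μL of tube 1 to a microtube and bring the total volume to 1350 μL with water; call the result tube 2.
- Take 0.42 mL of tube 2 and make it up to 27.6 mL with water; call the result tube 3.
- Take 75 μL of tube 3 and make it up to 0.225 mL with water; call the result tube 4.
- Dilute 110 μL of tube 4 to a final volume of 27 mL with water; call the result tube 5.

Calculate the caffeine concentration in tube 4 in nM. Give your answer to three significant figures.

Step 1: 85 μL + 6.5 mL = 6585 μL total → factor 6585/85 = 77.471
Step 2: 180 μL brought to 1350 μL → factor 1350/180 = 7.5
Step 3: 0.42 mL brought to 27.6 mL → factor 27.6/0.42 = 65.714
Step 4: 75 μL brought to 0.225 mL → factor 225/75 = 3
Dilution factor through tube 4 = 77.471 × 7.5 × 65.714 × 3 = 1.1455 × 10^5
[tube 4] = 4.00 μM / 1.1455 × 10^5 = 3.492 × 10^-5 μM = 0.0349 nM

0.0349 nM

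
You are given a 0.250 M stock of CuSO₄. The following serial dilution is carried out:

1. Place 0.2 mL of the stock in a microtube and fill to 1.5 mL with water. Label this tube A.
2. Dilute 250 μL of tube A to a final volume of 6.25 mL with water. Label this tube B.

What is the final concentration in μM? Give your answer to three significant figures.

Step 1: 0.2 mL brought to 1.5 mL → factor 1.5/0.2 = 7.5
Step 2: 250 μL brought to 6.25 mL → factor 6250/250 = 25
Overall dilution factor = 7.5 × 25 = 187.5
Final = 0.250 M / 187.5 = 0.001333 M = 1.33 × 10^3 μM

1.33 × 10^3 μM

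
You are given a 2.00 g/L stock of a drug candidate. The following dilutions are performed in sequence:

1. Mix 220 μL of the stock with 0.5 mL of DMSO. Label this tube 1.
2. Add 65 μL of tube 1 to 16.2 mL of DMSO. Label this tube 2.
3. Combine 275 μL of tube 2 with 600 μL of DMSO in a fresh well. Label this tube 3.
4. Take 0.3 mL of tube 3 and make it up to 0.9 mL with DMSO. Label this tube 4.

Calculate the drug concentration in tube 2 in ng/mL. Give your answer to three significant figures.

Step 1: 220 μL + 0.5 mL = 720 μL total → factor 720/220 = 3.2727
Step 2: 65 μL + 16.2 mL = 16265 μL total → factor 16265/65 = 250.23
Dilution factor through tube 2 = 3.2727 × 250.23 = 818.94
[tube 2] = 2.00 g/L / 818.94 = 0.002442 g/L = 2.44 × 10^3 ng/mL

2.44 × 10^3 ng/mL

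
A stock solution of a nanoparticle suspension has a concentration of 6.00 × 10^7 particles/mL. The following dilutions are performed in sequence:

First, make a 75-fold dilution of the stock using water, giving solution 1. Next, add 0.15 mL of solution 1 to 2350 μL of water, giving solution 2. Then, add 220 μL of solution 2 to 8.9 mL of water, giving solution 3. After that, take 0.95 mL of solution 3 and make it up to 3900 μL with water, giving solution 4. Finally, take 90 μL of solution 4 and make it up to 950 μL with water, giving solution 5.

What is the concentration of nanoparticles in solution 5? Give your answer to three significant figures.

Step 1: 75-fold → factor 75
Step 2: 0.15 mL + 2350 μL = 2.5 mL total → factor 2.5/0.15 = 16.667
Step 3: 220 μL + 8.9 mL = 9120 μL total → factor 9120/220 = 41.455
Step 4: 0.95 mL brought to 3900 μL → factor 3.9/0.95 = 4.1053
Step 5: 90 μL brought to 950 μL → factor 950/90 = 10.556
Overall dilution factor = 75 × 16.667 × 41.455 × 4.1053 × 10.556 = 2.2455 × 10^6
Final = 6.00 × 10^7 particles/mL / 2.2455 × 10^6 = 26.7 particles/mL

26.7 particles/mL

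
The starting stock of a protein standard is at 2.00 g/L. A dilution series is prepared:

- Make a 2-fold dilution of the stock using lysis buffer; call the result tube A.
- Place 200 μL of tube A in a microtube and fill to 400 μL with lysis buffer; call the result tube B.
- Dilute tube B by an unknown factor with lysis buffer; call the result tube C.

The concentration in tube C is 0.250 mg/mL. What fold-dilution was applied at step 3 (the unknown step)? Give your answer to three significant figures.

Step 1: 2-fold → factor 2
Step 2: 200 μL brought to 400 μL → factor 400/200 = 2
Step 3: unknown factor x
Product of known-step factors = 4
Overall factor = 2.00 g/L / (0.250 mg/mL) = 8
x = 8 / 4 = 2.00

2.00-fold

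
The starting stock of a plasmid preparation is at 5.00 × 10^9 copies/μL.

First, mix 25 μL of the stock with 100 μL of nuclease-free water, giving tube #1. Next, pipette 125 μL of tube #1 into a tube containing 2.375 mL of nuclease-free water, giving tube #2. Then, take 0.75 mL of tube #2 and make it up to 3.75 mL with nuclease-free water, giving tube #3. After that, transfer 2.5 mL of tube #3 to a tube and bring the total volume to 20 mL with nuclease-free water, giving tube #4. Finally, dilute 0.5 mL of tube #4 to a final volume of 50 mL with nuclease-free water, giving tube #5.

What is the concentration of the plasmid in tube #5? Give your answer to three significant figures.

1.25 × 10^4 copies/μL

Step 1: 25 μL + 100 μL = 125 μL total → factor 125/25 = 5
Step 2: 125 μL + 2.375 mL = 2500 μL total → factor 2500/125 = 20
Step 3: 0.75 mL brought to 3.75 mL → factor 3.75/0.75 = 5
Step 4: 2.5 mL brought to 20 mL → factor 20/2.5 = 8
Step 5: 0.5 mL brought to 50 mL → factor 50/0.5 = 100
Overall dilution factor = 5 × 20 × 5 × 8 × 100 = 4 × 10^5
Final = 5.00 × 10^9 copies/μL / 4 × 10^5 = 1.25 × 10^4 copies/μL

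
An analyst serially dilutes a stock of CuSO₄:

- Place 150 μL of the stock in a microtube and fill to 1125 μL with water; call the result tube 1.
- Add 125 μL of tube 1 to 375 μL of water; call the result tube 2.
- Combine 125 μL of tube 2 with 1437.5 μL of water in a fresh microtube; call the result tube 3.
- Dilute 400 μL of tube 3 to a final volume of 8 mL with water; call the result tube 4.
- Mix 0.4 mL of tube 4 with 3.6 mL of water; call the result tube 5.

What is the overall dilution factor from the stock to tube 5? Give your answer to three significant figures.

Step 1: 150 μL brought to 1125 μL → factor 1125/150 = 7.5
Step 2: 125 μL + 375 μL = 500 μL total → factor 500/125 = 4
Step 3: 125 μL + 1437.5 μL = 1562.5 μL total → factor 1562.5/125 = 12.5
Step 4: 400 μL brought to 8 mL → factor 8000/400 = 20
Step 5: 0.4 mL + 3.6 mL = 4 mL total → factor 4/0.4 = 10
Overall dilution factor = 7.5 × 4 × 12.5 × 20 × 10 = 75000

7.50 × 10^4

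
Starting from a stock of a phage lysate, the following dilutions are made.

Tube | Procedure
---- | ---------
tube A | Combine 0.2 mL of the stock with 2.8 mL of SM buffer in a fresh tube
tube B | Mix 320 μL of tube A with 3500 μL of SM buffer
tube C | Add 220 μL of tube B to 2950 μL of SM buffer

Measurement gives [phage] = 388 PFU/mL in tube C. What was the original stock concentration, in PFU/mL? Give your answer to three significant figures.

1.00 × 10^6 PFU/mL

Step 1: 0.2 mL + 2.8 mL = 3 mL total → factor 3/0.2 = 15
Step 2: 320 μL + 3500 μL = 3820 μL total → factor 3820/320 = 11.938
Step 3: 220 μL + 2950 μL = 3170 μL total → factor 3170/220 = 14.409
Overall dilution factor = 15 × 11.938 × 14.409 = 2580.1
Stock = 388 PFU/mL × 2580.1 = 1.00 × 10^6 PFU/mL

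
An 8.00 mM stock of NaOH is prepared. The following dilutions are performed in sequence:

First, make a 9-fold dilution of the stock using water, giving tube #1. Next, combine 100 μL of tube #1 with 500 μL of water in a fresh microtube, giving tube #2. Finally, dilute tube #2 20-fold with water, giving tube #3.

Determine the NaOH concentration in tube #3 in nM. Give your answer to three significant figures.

Step 1: 9-fold → factor 9
Step 2: 100 μL + 500 μL = 600 μL total → factor 600/100 = 6
Step 3: 20-fold → factor 20
Overall dilution factor = 9 × 6 × 20 = 1080
Final = 8.00 mM / 1080 = 0.007407 mM = 7.41 × 10^3 nM

7.41 × 10^3 nM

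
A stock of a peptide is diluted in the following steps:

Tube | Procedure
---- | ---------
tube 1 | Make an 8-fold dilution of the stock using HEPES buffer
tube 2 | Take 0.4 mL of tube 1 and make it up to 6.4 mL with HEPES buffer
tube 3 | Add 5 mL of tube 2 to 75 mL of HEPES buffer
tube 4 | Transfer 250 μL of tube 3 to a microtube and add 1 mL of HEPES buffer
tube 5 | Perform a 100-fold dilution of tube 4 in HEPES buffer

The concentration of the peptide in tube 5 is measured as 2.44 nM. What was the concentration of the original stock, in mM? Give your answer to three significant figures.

Step 1: 8-fold → factor 8
Step 2: 0.4 mL brought to 6.4 mL → factor 6.4/0.4 = 16
Step 3: 5 mL + 75 mL = 80 mL total → factor 80/5 = 16
Step 4: 250 μL + 1 mL = 1250 μL total → factor 1250/250 = 5
Step 5: 100-fold → factor 100
Overall dilution factor = 8 × 16 × 16 × 5 × 100 = 1.024 × 10^6
Stock = 2.44 nM × 1.024 × 10^6 = 2.499 × 10^6 nM = 2.50 mM

2.50 mM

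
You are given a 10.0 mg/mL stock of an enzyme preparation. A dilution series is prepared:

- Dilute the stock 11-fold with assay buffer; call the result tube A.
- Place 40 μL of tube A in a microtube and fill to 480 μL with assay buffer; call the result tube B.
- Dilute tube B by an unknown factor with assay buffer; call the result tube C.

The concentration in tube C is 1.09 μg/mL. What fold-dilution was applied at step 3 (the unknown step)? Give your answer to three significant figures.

Step 1: 11-fold → factor 11
Step 2: 40 μL brought to 480 μL → factor 480/40 = 12
Step 3: unknown factor x
Product of known-step factors = 132
Overall factor = 10.0 mg/mL / (1.09 μg/mL) = 9174.3
x = 9174.3 / 132 = 69.5

69.5-fold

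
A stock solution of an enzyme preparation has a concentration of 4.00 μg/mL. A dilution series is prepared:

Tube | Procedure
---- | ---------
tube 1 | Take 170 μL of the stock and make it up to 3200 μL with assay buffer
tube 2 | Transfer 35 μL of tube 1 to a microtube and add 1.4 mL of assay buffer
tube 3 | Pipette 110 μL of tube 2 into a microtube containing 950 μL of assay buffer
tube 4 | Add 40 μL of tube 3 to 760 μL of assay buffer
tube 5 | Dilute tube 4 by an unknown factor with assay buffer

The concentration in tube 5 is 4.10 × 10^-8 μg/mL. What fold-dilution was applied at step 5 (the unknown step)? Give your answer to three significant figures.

Step 1: 170 μL brought to 3200 μL → factor 3200/170 = 18.824
Step 2: 35 μL + 1.4 mL = 1435 μL total → factor 1435/35 = 41
Step 3: 110 μL + 950 μL = 1060 μL total → factor 1060/110 = 9.6364
Step 4: 40 μL + 760 μL = 800 μL total → factor 800/40 = 20
Step 5: unknown factor x
Product of known-step factors = 1.4874 × 10^5
Overall factor = 4.00 μg/mL / (4.10 × 10^-8 μg/mL) = 9.7561 × 10^7
x = 9.7561 × 10^7 / 1.4874 × 10^5 = 656

656-fold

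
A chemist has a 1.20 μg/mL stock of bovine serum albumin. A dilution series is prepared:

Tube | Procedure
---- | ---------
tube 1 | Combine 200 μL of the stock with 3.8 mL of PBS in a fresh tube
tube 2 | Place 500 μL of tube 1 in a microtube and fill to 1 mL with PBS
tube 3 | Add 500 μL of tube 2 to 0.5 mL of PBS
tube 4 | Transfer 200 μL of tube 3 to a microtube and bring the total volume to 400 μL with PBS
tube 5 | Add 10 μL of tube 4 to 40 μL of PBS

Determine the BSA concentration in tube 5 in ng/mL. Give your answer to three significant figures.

Step 1: 200 μL + 3.8 mL = 4000 μL total → factor 4000/200 = 20
Step 2: 500 μL brought to 1 mL → factor 1000/500 = 2
Step 3: 500 μL + 0.5 mL = 1000 μL total → factor 1000/500 = 2
Step 4: 200 μL brought to 400 μL → factor 400/200 = 2
Step 5: 10 μL + 40 μL = 50 μL total → factor 50/10 = 5
Overall dilution factor = 20 × 2 × 2 × 2 × 5 = 800
Final = 1.20 μg/mL / 800 = 0.001500 μg/mL = 1.50 ng/mL

1.50 ng/mL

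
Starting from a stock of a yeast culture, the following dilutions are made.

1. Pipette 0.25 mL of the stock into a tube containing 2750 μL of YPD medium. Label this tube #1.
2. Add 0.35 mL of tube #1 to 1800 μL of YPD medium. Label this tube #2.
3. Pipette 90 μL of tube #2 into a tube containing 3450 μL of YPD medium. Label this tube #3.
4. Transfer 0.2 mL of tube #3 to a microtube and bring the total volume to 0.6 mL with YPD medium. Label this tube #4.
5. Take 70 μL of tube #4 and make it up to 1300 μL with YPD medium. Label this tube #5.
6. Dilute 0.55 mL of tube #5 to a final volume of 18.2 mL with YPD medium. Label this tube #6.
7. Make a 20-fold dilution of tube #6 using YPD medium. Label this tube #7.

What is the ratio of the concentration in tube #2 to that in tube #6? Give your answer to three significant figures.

Step 1: 0.25 mL + 2750 μL = 3 mL total → factor 3/0.25 = 12
Step 2: 0.35 mL + 1800 μL = 2.15 mL total → factor 2.15/0.35 = 6.1429
Step 3: 90 μL + 3450 μL = 3540 μL total → factor 3540/90 = 39.333
Step 4: 0.2 mL brought to 0.6 mL → factor 0.6/0.2 = 3
Step 5: 70 μL brought to 1300 μL → factor 1300/70 = 18.571
Step 6: 0.55 mL brought to 18.2 mL → factor 18.2/0.55 = 33.091
Dilution factor to tube #2 = 73.714; to tube #6 = 5.3455 × 10^6
[tube #2]/[tube #6] = (factor to tube #6)/(factor to tube #2) = 5.3455 × 10^6/73.714 = 7.25 × 10^4

7.25 × 10^4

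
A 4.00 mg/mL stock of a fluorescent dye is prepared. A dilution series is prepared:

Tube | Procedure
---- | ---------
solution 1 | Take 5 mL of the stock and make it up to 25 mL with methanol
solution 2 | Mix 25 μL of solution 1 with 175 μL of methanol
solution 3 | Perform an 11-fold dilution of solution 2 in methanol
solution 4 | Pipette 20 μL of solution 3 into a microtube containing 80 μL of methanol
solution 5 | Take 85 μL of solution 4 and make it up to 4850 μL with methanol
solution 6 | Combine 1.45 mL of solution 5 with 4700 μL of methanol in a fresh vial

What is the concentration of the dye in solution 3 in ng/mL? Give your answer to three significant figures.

9.09 × 10^3 ng/mL

Step 1: 5 mL brought to 25 mL → factor 25/5 = 5
Step 2: 25 μL + 175 μL = 200 μL total → factor 200/25 = 8
Step 3: 11-fold → factor 11
Dilution factor through solution 3 = 5 × 8 × 11 = 440
[solution 3] = 4.00 mg/mL / 440 = 0.009091 mg/mL = 9.09 × 10^3 ng/mL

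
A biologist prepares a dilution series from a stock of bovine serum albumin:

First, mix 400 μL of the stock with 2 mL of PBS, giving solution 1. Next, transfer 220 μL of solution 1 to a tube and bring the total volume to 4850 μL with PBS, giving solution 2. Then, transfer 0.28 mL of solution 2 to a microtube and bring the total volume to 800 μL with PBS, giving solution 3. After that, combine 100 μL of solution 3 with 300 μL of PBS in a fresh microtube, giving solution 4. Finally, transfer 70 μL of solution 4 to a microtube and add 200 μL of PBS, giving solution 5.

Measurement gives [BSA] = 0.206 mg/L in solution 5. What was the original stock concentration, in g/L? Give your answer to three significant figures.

1.20 g/L

Step 1: 400 μL + 2 mL = 2400 μL total → factor 2400/400 = 6
Step 2: 220 μL brought to 4850 μL → factor 4850/220 = 22.045
Step 3: 0.28 mL brought to 800 μL → factor 0.8/0.28 = 2.8571
Step 4: 100 μL + 300 μL = 400 μL total → factor 400/100 = 4
Step 5: 70 μL + 200 μL = 270 μL total → factor 270/70 = 3.8571
Overall dilution factor = 6 × 22.045 × 2.8571 × 4 × 3.8571 = 5830.8
Stock = 0.206 mg/L × 5830.8 = 1201 mg/L = 1.20 g/L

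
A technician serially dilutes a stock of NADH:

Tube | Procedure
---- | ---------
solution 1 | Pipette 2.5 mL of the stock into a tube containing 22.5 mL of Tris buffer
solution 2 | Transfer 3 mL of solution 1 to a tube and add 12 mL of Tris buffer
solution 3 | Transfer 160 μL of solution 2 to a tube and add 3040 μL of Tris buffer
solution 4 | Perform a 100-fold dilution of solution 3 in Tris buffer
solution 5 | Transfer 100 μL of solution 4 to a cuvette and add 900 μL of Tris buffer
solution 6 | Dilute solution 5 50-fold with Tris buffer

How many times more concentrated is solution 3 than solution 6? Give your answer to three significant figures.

5.00 × 10^4

Step 1: 2.5 mL + 22.5 mL = 25 mL total → factor 25/2.5 = 10
Step 2: 3 mL + 12 mL = 15 mL total → factor 15/3 = 5
Step 3: 160 μL + 3040 μL = 3200 μL total → factor 3200/160 = 20
Step 4: 100-fold → factor 100
Step 5: 100 μL + 900 μL = 1000 μL total → factor 1000/100 = 10
Step 6: 50-fold → factor 50
Dilution factor to solution 3 = 1000; to solution 6 = 5 × 10^7
[solution 3]/[solution 6] = (factor to solution 6)/(factor to solution 3) = 5 × 10^7/1000 = 5.00 × 10^4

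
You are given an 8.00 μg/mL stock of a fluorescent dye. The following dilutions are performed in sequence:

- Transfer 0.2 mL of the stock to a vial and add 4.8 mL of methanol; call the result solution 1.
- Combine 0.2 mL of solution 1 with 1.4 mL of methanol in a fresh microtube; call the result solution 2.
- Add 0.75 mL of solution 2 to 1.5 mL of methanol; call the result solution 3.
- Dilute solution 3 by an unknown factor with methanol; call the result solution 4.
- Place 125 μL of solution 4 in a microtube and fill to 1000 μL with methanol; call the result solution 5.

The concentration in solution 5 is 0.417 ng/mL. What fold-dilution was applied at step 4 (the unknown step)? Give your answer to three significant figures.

4.00-fold

Step 1: 0.2 mL + 4.8 mL = 5 mL total → factor 5/0.2 = 25
Step 2: 0.2 mL + 1.4 mL = 1.6 mL total → factor 1.6/0.2 = 8
Step 3: 0.75 mL + 1.5 mL = 2.25 mL total → factor 2.25/0.75 = 3
Step 4: unknown factor x
Step 5: 125 μL brought to 1000 μL → factor 1000/125 = 8
Product of known-step factors = 4800
Overall factor = 8.00 μg/mL / (0.417 ng/mL) = 19185
x = 19185 / 4800 = 4.00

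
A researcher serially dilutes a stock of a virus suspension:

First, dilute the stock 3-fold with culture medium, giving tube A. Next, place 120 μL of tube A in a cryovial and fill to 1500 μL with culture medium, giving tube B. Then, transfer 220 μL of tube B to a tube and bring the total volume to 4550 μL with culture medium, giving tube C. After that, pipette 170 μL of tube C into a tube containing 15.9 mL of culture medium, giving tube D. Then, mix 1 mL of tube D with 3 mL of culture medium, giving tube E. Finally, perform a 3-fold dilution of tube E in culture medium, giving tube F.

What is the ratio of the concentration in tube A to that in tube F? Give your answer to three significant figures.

2.93 × 10^5

Step 1: 3-fold → factor 3
Step 2: 120 μL brought to 1500 μL → factor 1500/120 = 12.5
Step 3: 220 μL brought to 4550 μL → factor 4550/220 = 20.682
Step 4: 170 μL + 15.9 mL = 16070 μL total → factor 16070/170 = 94.529
Step 5: 1 mL + 3 mL = 4 mL total → factor 4/1 = 4
Step 6: 3-fold → factor 3
Dilution factor to tube A = 3; to tube F = 8.7977 × 10^5
[tube A]/[tube F] = (factor to tube F)/(factor to tube A) = 8.7977 × 10^5/3 = 2.93 × 10^5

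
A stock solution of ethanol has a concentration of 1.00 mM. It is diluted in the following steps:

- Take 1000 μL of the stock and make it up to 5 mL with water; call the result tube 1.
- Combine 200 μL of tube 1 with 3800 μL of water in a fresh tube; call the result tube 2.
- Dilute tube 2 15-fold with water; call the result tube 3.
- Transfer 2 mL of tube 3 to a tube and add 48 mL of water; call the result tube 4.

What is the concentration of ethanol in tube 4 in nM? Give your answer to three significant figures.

26.7 nM

Step 1: 1000 μL brought to 5 mL → factor 5000/1000 = 5
Step 2: 200 μL + 3800 μL = 4000 μL total → factor 4000/200 = 20
Step 3: 15-fold → factor 15
Step 4: 2 mL + 48 mL = 50 mL total → factor 50/2 = 25
Overall dilution factor = 5 × 20 × 15 × 25 = 37500
Final = 1.00 mM / 37500 = 2.667 × 10^-5 mM = 26.7 nM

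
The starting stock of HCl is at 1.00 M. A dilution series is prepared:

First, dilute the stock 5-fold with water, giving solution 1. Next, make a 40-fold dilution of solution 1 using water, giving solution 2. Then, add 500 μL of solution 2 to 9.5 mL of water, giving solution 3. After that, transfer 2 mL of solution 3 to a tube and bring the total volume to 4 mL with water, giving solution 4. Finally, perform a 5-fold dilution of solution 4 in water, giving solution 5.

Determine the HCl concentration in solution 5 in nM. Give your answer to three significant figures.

2.50 × 10^4 nM

Step 1: 5-fold → factor 5
Step 2: 40-fold → factor 40
Step 3: 500 μL + 9.5 mL = 10000 μL total → factor 10000/500 = 20
Step 4: 2 mL brought to 4 mL → factor 4/2 = 2
Step 5: 5-fold → factor 5
Overall dilution factor = 5 × 40 × 20 × 2 × 5 = 40000
Final = 1.00 M / 40000 = 2.500 × 10^-5 M = 2.50 × 10^4 nM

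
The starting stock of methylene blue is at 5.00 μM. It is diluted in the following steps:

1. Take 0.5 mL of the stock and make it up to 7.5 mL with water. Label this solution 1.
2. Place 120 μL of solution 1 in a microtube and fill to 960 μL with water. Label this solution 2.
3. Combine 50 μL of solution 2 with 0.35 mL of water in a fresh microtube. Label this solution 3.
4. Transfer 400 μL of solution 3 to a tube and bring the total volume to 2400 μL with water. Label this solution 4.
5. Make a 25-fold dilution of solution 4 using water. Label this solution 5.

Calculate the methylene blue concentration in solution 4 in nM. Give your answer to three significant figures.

Step 1: 0.5 mL brought to 7.5 mL → factor 7.5/0.5 = 15
Step 2: 120 μL brought to 960 μL → factor 960/120 = 8
Step 3: 50 μL + 0.35 mL = 400 μL total → factor 400/50 = 8
Step 4: 400 μL brought to 2400 μL → factor 2400/400 = 6
Dilution factor through solution 4 = 15 × 8 × 8 × 6 = 5760
[solution 4] = 5.00 μM / 5760 = 0.0008681 μM = 0.868 nM

0.868 nM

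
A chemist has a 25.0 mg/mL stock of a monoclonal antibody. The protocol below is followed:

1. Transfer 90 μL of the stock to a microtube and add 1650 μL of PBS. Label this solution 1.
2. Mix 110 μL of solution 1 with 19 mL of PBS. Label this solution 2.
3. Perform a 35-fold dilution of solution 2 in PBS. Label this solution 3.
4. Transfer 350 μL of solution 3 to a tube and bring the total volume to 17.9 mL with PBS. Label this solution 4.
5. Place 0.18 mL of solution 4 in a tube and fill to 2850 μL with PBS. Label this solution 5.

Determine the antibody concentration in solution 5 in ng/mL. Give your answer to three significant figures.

0.263 ng/mL

Step 1: 90 μL + 1650 μL = 1740 μL total → factor 1740/90 = 19.333
Step 2: 110 μL + 19 mL = 19110 μL total → factor 19110/110 = 173.73
Step 3: 35-fold → factor 35
Step 4: 350 μL brought to 17.9 mL → factor 17900/350 = 51.143
Step 5: 0.18 mL brought to 2850 μL → factor 2.85/0.18 = 15.833
Overall dilution factor = 19.333 × 173.73 × 35 × 51.143 × 15.833 = 9.5192 × 10^7
Final = 25.0 mg/mL / 9.5192 × 10^7 = 2.626 × 10^-7 mg/mL = 0.263 ng/mL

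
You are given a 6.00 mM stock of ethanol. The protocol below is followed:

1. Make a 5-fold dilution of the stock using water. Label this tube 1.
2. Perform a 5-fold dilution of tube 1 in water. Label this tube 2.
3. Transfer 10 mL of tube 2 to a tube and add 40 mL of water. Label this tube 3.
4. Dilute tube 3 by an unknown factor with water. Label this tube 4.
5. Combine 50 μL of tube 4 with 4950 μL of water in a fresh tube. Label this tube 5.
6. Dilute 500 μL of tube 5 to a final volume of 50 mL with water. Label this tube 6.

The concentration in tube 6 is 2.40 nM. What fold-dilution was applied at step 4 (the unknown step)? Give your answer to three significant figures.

2.00-fold

Step 1: 5-fold → factor 5
Step 2: 5-fold → factor 5
Step 3: 10 mL + 40 mL = 50 mL total → factor 50/10 = 5
Step 4: unknown factor x
Step 5: 50 μL + 4950 μL = 5000 μL total → factor 5000/50 = 100
Step 6: 500 μL brought to 50 mL → factor 50000/500 = 100
Product of known-step factors = 1.25 × 10^6
Overall factor = 6.00 mM / (2.40 nM) = 2.5 × 10^6
x = 2.5 × 10^6 / 1.25 × 10^6 = 2.00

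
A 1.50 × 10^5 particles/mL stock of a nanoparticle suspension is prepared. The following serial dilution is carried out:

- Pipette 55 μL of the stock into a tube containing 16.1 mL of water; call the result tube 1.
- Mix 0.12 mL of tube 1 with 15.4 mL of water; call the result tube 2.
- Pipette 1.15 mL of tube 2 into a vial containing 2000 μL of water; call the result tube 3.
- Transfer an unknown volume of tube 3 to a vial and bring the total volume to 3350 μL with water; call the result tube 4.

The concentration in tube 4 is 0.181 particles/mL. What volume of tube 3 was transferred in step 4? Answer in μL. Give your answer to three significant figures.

421 μL

Step 1: 55 μL + 16.1 mL = 16155 μL total → factor 16155/55 = 293.73
Step 2: 0.12 mL + 15.4 mL = 15.52 mL total → factor 15.52/0.12 = 129.33
Step 3: 1.15 mL + 2000 μL = 3.15 mL total → factor 3.15/1.15 = 2.7391
Step 4: v brought to 3350 μL → factor = 3350 μL/v
Product of known-step factors = 1.0406 × 10^5
Overall factor = 1.50 × 10^5 particles/mL / (0.181 particles/mL) = 8.2873 × 10^5
Step-4 factor = 8.2873 × 10^5 / 1.0406 × 10^5 = 7.9643
v = 3350 μL / 7.9643 = 421 μL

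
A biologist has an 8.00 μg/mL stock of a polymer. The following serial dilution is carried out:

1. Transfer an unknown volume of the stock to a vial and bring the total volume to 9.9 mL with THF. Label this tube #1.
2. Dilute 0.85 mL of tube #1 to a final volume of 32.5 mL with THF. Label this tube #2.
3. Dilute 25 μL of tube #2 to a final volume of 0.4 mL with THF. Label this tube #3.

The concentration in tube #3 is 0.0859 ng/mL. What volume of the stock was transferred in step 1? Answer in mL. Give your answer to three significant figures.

0.0650 mL

Step 1: v brought to 9.9 mL → factor = 9.9 mL/v
Step 2: 0.85 mL brought to 32.5 mL → factor 32.5/0.85 = 38.235
Step 3: 25 μL brought to 0.4 mL → factor 400/25 = 16
Product of known-step factors = 611.76
Overall factor = 8.00 μg/mL / (0.0859 ng/mL) = 93132
Step-1 factor = 93132 / 611.76 = 152.23
v = 9.9 mL / 152.23 = 0.0650 mL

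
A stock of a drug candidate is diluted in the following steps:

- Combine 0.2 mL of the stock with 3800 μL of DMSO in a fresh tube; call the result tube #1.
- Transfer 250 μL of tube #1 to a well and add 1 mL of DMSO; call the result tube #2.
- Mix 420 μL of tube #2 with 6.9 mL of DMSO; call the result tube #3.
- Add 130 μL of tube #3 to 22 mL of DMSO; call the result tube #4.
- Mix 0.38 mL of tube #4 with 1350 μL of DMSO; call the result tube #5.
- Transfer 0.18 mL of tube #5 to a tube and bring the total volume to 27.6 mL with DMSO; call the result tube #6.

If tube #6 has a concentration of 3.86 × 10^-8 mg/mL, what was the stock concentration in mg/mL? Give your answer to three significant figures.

7.99 mg/mL

Step 1: 0.2 mL + 3800 μL = 4 mL total → factor 4/0.2 = 20
Step 2: 250 μL + 1 mL = 1250 μL total → factor 1250/250 = 5
Step 3: 420 μL + 6.9 mL = 7320 μL total → factor 7320/420 = 17.429
Step 4: 130 μL + 22 mL = 22130 μL total → factor 22130/130 = 170.23
Step 5: 0.38 mL + 1350 μL = 1.73 mL total → factor 1.73/0.38 = 4.5526
Step 6: 0.18 mL brought to 27.6 mL → factor 27.6/0.18 = 153.33
Overall dilution factor = 20 × 5 × 17.429 × 170.23 × 4.5526 × 153.33 = 2.0711 × 10^8
Stock = 3.86 × 10^-8 mg/mL × 2.0711 × 10^8 = 7.99 mg/mL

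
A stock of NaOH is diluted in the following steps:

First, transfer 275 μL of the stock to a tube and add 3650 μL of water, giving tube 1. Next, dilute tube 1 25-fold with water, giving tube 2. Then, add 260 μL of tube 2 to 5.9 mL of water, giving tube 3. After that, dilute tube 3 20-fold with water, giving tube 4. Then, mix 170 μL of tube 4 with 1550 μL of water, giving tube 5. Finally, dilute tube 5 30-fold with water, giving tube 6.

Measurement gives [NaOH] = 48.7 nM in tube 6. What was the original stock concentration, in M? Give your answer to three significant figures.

2.50 M

Step 1: 275 μL + 3650 μL = 3925 μL total → factor 3925/275 = 14.273
Step 2: 25-fold → factor 25
Step 3: 260 μL + 5.9 mL = 6160 μL total → factor 6160/260 = 23.692
Step 4: 20-fold → factor 20
Step 5: 170 μL + 1550 μL = 1720 μL total → factor 1720/170 = 10.118
Step 6: 30-fold → factor 30
Overall dilution factor = 14.273 × 25 × 23.692 × 20 × 10.118 × 30 = 5.132 × 10^7
Stock = 48.7 nM × 5.132 × 10^7 = 2.499 × 10^9 nM = 2.50 M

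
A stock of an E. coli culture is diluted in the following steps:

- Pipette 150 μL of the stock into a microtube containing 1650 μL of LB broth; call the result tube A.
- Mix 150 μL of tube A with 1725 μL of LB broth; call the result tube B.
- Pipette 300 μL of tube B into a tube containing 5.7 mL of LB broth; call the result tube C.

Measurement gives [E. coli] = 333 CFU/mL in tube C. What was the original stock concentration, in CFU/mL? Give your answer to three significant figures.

Step 1: 150 μL + 1650 μL = 1800 μL total → factor 1800/150 = 12
Step 2: 150 μL + 1725 μL = 1875 μL total → factor 1875/150 = 12.5
Step 3: 300 μL + 5.7 mL = 6000 μL total → factor 6000/300 = 20
Overall dilution factor = 12 × 12.5 × 20 = 3000
Stock = 333 CFU/mL × 3000 = 9.99 × 10^5 CFU/mL

9.99 × 10^5 CFU/mL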